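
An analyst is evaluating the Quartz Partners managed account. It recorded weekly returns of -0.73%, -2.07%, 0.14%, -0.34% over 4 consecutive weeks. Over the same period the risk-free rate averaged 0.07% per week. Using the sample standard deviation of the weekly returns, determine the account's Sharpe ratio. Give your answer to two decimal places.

μ = (-0.73 − 2.07 + 0.14 − 0.34) / 4 = -0.7500%
Σ(r − μ)² = 2.7030; sample σ = √(2.7030/3) = 0.9492%
Sharpe = (μ − rf) / σ = (-0.7500 − 0.07) / 0.9492 = -0.8200 / 0.9492 = -0.8639

-0.86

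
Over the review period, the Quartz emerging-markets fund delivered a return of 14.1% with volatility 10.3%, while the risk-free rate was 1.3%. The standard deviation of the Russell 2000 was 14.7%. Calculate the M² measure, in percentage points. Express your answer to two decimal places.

19.57

Sharpe = (Rp − Rf) / σp = (14.1% − 1.3%) / 10.3% = 1.2427
M² = Rf + Sharpe × σm = 1.3% + 1.2427 × 14.7% = 19.5677%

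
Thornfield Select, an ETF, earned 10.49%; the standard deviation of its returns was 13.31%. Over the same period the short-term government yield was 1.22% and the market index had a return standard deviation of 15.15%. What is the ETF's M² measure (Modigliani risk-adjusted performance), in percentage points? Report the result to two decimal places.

11.77

Sharpe = (Rp − Rf) / σp = (10.49% − 1.22%) / 13.31% = 0.6965
M² = Rf + Sharpe × σm = 1.22% + 0.6965 × 15.15% = 11.7720%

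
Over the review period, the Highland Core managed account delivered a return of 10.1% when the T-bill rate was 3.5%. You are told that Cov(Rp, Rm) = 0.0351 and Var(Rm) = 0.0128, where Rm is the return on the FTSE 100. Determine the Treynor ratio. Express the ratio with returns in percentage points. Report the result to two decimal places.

2.41

β = Cov / Var = 0.0351 / 0.0128 = 2.7422
Treynor = (Rp − Rf) / β = (10.1% − 3.5%) / 2.7422 = 6.60 / 2.7422 = 2.4068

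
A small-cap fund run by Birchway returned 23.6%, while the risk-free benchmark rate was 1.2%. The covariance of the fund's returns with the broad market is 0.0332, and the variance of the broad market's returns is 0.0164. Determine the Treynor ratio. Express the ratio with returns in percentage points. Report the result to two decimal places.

β = Cov / Var = 0.0332 / 0.0164 = 2.0244
Treynor = (Rp − Rf) / β = (23.6% − 1.2%) / 2.0244 = 22.40 / 2.0244 = 11.0650

11.07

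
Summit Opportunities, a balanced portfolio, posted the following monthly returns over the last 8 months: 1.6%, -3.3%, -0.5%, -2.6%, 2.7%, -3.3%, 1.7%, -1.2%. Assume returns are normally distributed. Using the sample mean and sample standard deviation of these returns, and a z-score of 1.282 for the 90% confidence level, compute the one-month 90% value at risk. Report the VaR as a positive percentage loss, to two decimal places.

3.68

r̄ = (1.6 − 3.3 − 0.5 − 2.6 + 2.7 − 3.3 + 1.7 − 1.2) / 8 = -4.90 / 8 = -0.6125%
Σ(r − r̄)² = 39.9688; sample σ = √(39.9688/7) = 2.3895%
VaR = −(r̄ − z·σ) = −(-0.6125 − 1.282 × 2.3895) = −(-3.6758) = 3.6758%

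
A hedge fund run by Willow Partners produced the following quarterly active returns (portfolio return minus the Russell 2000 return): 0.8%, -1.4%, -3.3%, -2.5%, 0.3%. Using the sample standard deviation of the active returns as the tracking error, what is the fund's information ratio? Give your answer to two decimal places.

μ = (0.8 − 1.4 − 3.3 − 2.5 + 0.3) / 5 = -6.10 / 5 = -1.2200%
Σ(r − μ)² = (0.8 − (-1.2200))² + (-1.4 − (-1.2200))² + (-3.3 − (-1.2200))² + … = 12.3880
σ = √[12.3880 / 4] = 1.7598%
IR = μ / tracking error = -1.2200 / 1.7598 = -0.6933

-0.69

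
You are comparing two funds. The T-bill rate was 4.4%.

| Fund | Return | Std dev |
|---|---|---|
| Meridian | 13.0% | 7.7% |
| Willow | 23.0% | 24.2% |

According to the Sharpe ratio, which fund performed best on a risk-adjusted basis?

Meridian: Sharpe ratio = (13.0% − 4.4%) / 7.7% = 1.117
Willow: Sharpe ratio = (23.0% − 4.4%) / 24.2% = 0.769
Highest: Meridian (1.117).

Meridian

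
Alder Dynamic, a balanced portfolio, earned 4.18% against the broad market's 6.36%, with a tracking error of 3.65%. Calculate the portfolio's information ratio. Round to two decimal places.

IR = (Rp − Rb) / TE = (4.18% − 6.36%) / 3.65% = -2.18% / 3.65% = -0.5973

-0.60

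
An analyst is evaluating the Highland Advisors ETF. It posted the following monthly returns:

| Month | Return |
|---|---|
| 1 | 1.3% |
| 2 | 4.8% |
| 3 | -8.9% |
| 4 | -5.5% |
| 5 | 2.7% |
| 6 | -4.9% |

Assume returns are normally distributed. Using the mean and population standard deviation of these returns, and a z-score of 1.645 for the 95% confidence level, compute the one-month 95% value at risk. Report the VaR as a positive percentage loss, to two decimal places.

9.90

Mean return μ = -10.50 / 6 = -1.7500%
Σ(r − μ)² = (1.3 − (-1.7500))² + (4.8 − (-1.7500))² + (-8.9 − (-1.7500))² + … = 147.1150
σ = √[147.1150 / 6] = 4.9517%
VaR = −(μ − z·σ) = −(-1.7500 − 1.645 × 4.9517) = −(-9.8955) = 9.8955%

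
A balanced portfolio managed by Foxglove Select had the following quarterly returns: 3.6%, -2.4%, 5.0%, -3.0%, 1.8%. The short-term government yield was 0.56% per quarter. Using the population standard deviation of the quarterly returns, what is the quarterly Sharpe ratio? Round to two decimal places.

0.14

Mean return r̄ = 5.00 / 5 = 1.0000%
Σ(r − r̄)² = (3.6 − 1.0000)² + (-2.4 − 1.0000)² + … = 50.9600
population σ = √(50.9600 / 5) = √10.1920 = 3.1925%
Sharpe = (r̄ − rf) / σ = (1.0000 − 0.56) / 3.1925 = 0.4400 / 3.1925 = 0.1378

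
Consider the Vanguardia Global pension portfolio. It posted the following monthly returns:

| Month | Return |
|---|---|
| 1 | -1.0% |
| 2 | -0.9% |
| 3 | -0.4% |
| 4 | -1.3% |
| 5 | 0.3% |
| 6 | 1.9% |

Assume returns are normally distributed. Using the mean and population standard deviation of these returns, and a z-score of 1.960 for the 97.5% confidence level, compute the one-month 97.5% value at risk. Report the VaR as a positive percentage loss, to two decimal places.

μ = (-1 − 0.9 − 0.4 − 1.3 + 0.3 + 1.9) / 6 = -0.2333%
Σ(r − μ)² = (-1 − (-0.2333))² + (-0.9 − (-0.2333))² + … = 7.0333
population σ = √(7.0333 / 6) = √1.1722 = 1.0827%
VaR = −(μ − z·σ) = −(-0.2333 − 1.960 × 1.0827) = −(-2.3554) = 2.3554%

2.36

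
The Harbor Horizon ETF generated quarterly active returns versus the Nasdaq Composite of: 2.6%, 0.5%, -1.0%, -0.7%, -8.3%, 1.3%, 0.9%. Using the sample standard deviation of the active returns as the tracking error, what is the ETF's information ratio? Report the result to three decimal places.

-0.188

μ = (2.6 + 0.5 − 1 − 0.7 − 8.3 + 1.3 + 0.9) / 7 = -4.70 / 7 = -0.6714%
Σ(r − μ)² = (2.6 − (-0.6714))² + (0.5 − (-0.6714))² + (-1 − (-0.6714))² + … = 76.7343
sample σ = √(76.7343 / 6) = √12.7891 = 3.5762%
IR = μ / tracking error = -0.6714 / 3.5762 = -0.1877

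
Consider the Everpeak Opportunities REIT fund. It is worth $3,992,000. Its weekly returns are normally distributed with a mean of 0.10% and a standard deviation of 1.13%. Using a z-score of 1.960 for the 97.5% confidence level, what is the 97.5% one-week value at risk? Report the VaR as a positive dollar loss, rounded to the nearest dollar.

Return at the 97.5% tail: μ − z·σ = 0.10% − 1.960 × 1.13% = 0.1 − 2.2148 = -2.1148%
VaR = −(-2.1148%) × $3,992,000 = 2.1148% × $3,992,000 = $84,423

$84,423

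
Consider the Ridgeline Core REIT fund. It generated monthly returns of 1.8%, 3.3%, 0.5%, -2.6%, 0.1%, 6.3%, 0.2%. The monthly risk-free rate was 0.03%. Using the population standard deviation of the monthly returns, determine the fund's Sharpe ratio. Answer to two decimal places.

Mean return r̄ = 9.60 / 7 = 1.3714%
Σ(r − r̄)² = 47.7143; population σ = √(47.7143/7) = 2.6108%
Sharpe = (r̄ − rf) / σ = (1.3714 − 0.03) / 2.6108 = 1.3414 / 2.6108 = 0.5138

0.51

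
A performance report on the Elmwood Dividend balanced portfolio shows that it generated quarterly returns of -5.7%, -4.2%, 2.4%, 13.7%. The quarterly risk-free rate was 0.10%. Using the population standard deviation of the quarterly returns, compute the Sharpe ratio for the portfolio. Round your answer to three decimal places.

0.190

Mean return r̄ = 6.20 / 4 = 1.5500%
Σ(r − r̄)² = (-5.7 − 1.5500)² + (-4.2 − 1.5500)² + (2.4 − 1.5500)² + … = 233.9700
σ = √[233.9700 / 4] = 7.6480%
Sharpe = (r̄ − rf) / σ = (1.5500 − 0.1) / 7.6480 = 1.4500 / 7.6480 = 0.1896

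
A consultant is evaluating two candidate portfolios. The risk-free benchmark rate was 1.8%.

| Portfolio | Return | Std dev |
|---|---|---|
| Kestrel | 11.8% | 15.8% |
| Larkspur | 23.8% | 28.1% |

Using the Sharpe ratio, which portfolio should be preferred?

Kestrel: Sharpe ratio = (11.8% − 1.8%) / 15.8% = 0.633
Larkspur: Sharpe ratio = (23.8% − 1.8%) / 28.1% = 0.783
Highest: Larkspur (0.783).

Larkspur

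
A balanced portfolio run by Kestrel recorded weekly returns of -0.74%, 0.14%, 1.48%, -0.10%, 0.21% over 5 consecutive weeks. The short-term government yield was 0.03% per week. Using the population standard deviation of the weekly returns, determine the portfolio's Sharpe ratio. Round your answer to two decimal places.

Mean return r̄ = 0.990 / 5 = 0.1980%
Population σ = √[Σ(r − r̄)² / 5] = √[2.6157 / 5] = √0.5231 = 0.7233%
Sharpe = (r̄ − rf) / σ = (0.1980 − 0.03) / 0.7233 = 0.1680 / 0.7233 = 0.2323

0.23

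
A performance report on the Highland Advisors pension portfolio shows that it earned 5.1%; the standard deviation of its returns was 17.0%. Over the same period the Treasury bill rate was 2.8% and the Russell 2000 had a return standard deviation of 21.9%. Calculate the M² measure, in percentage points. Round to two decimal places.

Sharpe = (Rp − Rf) / σp = (5.1% − 2.8%) / 17.0% = 0.1353
M² = Rf + Sharpe × σm = 2.8% + 0.1353 × 21.9% = 5.7631%

5.76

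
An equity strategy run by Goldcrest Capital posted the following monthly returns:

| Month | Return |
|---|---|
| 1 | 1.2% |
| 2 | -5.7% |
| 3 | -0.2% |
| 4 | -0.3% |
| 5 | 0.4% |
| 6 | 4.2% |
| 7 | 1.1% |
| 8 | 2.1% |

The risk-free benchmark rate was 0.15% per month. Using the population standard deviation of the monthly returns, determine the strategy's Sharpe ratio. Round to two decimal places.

0.08

r̄ = (1.2 − 5.7 − 0.2 − 0.3 + 0.4 + 4.2 + 1.1 + 2.1) / 8 = 0.3500%
Σ(r − r̄)² = (1.2 − 0.3500)² + (-5.7 − 0.3500)² + (-0.2 − 0.3500)² + … = 56.5000
σ = √[56.5000 / 8] = 2.6575%
Sharpe = (r̄ − rf) / σ = (0.3500 − 0.15) / 2.6575 = 0.2000 / 2.6575 = 0.0753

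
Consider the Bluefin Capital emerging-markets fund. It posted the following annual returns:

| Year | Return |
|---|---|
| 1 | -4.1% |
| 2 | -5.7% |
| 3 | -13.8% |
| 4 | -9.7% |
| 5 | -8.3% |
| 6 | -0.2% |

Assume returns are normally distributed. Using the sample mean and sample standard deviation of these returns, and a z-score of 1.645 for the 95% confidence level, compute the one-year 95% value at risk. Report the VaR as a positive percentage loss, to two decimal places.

14.74

r̄ = (-4.1 − 5.7 − 13.8 − 9.7 − 8.3 − 0.2) / 6 = -41.80 / 6 = -6.9667%
Sample std dev = √[111.5533 / 5] = 4.7234%
VaR = −(r̄ − z·σ) = −(-6.9667 − 1.645 × 4.7234) = −(-14.7367) = 14.7367%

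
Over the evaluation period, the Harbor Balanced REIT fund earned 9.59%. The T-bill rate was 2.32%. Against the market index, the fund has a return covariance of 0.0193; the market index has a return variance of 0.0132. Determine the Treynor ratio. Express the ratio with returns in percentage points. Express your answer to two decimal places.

4.97

β = Cov / Var = 0.0193 / 0.0132 = 1.4621
Treynor = (Rp − Rf) / β = (9.59% − 2.32%) / 1.4621 = 7.27 / 1.4621 = 4.9723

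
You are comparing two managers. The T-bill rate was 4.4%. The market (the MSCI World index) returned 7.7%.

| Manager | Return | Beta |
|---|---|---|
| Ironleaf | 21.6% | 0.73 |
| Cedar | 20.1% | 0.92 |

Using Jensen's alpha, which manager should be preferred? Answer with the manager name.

Ironleaf

Ironleaf: α = 21.6% − [4.4% + 0.73 × (7.7% − 4.4%)] = 14.791
Cedar: α = 20.1% − [4.4% + 0.92 × (7.7% − 4.4%)] = 12.664
Highest: Ironleaf (14.791).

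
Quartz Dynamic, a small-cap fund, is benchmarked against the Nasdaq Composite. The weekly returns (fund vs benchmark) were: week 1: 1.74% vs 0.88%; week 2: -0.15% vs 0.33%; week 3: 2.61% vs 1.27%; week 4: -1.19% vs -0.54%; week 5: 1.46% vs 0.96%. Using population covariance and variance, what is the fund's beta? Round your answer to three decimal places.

2.095

r̄p = 0.8940%,  r̄m = 0.5800%
Cov = Σ(rp − r̄p)(rm − r̄m) / 5 = 0.8496
Var(rm) = Σ(rm − r̄m)² / 5 = 0.4055
β = Cov / Var = 0.8496 / 0.4055 = 2.0952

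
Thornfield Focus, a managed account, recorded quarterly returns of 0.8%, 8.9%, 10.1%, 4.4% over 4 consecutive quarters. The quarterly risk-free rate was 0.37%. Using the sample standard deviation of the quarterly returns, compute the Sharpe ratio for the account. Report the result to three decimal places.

1.329

Mean return μ = 24.20 / 4 = 6.0500%
Σ(r − μ)² = (0.8 − 6.0500)² + (8.9 − 6.0500)² + (10.1 − 6.0500)² + … = 54.8100
σ = √[54.8100 / 3] = 4.2743%
Sharpe = (μ − rf) / σ = (6.0500 − 0.37) / 4.2743 = 5.6800 / 4.2743 = 1.3289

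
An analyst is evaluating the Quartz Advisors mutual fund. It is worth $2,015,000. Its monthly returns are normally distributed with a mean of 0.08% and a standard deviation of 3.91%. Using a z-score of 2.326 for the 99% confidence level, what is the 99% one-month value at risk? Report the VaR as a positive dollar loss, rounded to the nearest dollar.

Return at the 99% tail: μ − z·σ = 0.08% − 2.326 × 3.91% = 0.08 − 9.09466 = -9.01466%
VaR = −(-9.01466%) × $2,015,000 = 9.01466% × $2,015,000 = $181,645

$181,645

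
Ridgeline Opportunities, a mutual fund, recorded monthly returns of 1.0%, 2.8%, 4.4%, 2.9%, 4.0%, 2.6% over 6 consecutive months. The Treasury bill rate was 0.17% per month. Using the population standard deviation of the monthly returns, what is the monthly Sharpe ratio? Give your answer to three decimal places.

r̄ = (1 + 2.8 + 4.4 + 2.9 + 4 + 2.6) / 6 = 2.9500%
Σ(r − r̄)² = 7.1550; population σ = √(7.1550/6) = 1.0920%
Sharpe = (r̄ − rf) / σ = (2.9500 − 0.17) / 1.0920 = 2.7800 / 1.0920 = 2.5458

2.546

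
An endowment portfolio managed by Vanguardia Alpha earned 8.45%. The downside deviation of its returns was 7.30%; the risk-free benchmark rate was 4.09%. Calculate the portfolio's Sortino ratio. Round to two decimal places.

0.60

Sortino = (Rp − Rf) / σd = (8.45% − 4.09%) / 7.30% = 4.36% / 7.30% = 0.5973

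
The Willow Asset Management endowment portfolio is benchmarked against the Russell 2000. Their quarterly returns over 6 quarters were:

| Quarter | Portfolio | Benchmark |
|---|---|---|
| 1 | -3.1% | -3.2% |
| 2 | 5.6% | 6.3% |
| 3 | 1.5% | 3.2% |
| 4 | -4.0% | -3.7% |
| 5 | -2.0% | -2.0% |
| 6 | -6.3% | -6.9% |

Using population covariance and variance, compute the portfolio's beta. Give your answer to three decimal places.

r̄p = -1.3833%,  r̄m = -1.0500%
Cov = Σ(rp − r̄p)(rm − r̄m) / 6 = 17.2592
Var(rm) = Σ(rm − r̄m)² / 6 = 19.8092
β = Cov / Var = 17.2592 / 19.8092 = 0.8713

0.871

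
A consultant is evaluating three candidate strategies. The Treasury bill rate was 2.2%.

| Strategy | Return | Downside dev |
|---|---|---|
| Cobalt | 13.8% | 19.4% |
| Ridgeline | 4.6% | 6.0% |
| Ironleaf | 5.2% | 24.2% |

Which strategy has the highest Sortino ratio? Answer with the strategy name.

Cobalt: Sortino ratio = (13.8% − 2.2%) / 19.4% = 0.598
Ridgeline: Sortino ratio = (4.6% − 2.2%) / 6.0% = 0.400
Ironleaf: Sortino ratio = (5.2% − 2.2%) / 24.2% = 0.124
Highest: Cobalt (0.598).

Cobalt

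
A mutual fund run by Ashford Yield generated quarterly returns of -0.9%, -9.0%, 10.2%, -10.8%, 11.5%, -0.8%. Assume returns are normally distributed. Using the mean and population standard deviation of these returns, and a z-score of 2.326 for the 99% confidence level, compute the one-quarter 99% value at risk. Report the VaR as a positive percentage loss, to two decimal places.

r̄ = (-0.9 − 9 + 10.2 − 10.8 + 11.5 − 0.8) / 6 = 0.0333%
Population std dev = √[435.3733 / 6] = 8.5183%
VaR = −(r̄ − z·σ) = −(0.0333 − 2.326 × 8.5183) = −(-19.7803) = 19.7803%

19.78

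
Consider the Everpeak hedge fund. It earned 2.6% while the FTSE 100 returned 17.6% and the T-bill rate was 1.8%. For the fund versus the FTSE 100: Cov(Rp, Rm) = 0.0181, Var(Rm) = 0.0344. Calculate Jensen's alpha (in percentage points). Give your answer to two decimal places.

-7.51

β = Cov / Var = 0.0181 / 0.0344 = 0.5262
E[R] = Rf + β(Rm − Rf) = 1.8% + 0.5262 × (17.6% − 1.8%) = 10.1140%
α = Rp − E[R] = 2.6% − 10.1140% = -7.5140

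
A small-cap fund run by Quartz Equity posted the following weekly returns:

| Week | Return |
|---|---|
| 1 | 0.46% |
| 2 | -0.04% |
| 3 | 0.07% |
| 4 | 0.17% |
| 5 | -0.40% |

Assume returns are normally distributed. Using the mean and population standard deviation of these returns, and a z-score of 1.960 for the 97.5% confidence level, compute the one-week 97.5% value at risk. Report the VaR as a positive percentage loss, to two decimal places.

Mean return μ = 0.260 / 5 = 0.0520%
Population σ = √[Σ(r − μ)² / 5] = √[0.3935 / 5] = √0.0787 = 0.2805%
VaR = −(μ − z·σ) = −(0.0520 − 1.960 × 0.2805) = −(-0.4978) = 0.4978%

0.50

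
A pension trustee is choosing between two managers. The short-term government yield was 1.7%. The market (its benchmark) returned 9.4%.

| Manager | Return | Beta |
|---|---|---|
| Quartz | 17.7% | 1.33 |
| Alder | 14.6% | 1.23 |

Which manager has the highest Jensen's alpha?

Quartz: α = 17.7% − [1.7% + 1.33 × (9.4% − 1.7%)] = 5.759
Alder: α = 14.6% − [1.7% + 1.23 × (9.4% − 1.7%)] = 3.429
Highest: Quartz (5.759).

Quartz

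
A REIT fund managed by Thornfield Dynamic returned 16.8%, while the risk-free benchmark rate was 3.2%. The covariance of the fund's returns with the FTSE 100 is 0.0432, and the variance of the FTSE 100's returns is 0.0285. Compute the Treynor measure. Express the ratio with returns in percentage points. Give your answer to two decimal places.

8.97

β = Cov / Var = 0.0432 / 0.0285 = 1.5158
Treynor = (Rp − Rf) / β = (16.8% − 3.2%) / 1.5158 = 13.60 / 1.5158 = 8.9722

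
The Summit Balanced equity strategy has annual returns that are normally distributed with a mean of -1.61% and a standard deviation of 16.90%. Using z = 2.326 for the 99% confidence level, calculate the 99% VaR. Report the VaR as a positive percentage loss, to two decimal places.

VaR (as % loss) = −(μ − z·σ) = −(-1.61% − 2.326 × 16.90%) = −(-40.9194%) = 40.9194%

40.92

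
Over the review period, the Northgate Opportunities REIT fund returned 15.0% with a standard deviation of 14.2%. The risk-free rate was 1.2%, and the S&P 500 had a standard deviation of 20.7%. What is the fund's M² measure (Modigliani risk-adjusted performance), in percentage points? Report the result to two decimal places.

21.32

Sharpe = (Rp − Rf) / σp = (15.0% − 1.2%) / 14.2% = 0.9718
M² = Rf + Sharpe × σm = 1.2% + 0.9718 × 20.7% = 21.3163%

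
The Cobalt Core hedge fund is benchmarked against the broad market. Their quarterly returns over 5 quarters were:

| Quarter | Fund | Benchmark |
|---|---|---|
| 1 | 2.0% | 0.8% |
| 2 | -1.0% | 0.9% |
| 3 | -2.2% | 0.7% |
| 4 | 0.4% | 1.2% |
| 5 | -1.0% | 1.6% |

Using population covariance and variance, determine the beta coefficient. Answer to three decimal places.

r̄p = -0.3600%,  r̄m = 1.0400%
Cov = Σ(rp − r̄p)(rm − r̄m) / 5 = -0.0176
Var(rm) = Σ(rm − r̄m)² / 5 = 0.1064
β = Cov / Var = -0.0176 / 0.1064 = -0.1654

-0.165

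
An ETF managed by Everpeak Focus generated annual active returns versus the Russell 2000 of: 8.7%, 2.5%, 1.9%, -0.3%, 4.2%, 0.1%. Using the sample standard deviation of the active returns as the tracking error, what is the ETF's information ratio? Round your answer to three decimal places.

0.863

r̄ = (8.7 + 2.5 + 1.9 − 0.3 + 4.2 + 0.1) / 6 = 17.10 / 6 = 2.8500%
Sample std dev = √[54.5550 / 5] = 3.3032%
IR = r̄ / tracking error = 2.8500 / 3.3032 = 0.8628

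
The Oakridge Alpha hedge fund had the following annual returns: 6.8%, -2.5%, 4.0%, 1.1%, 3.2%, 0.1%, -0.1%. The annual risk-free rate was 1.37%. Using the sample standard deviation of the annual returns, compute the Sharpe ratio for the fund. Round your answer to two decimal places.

0.14

Mean return μ = 12.60 / 7 = 1.8000%
Σ(r − μ)² = (6.8 − 1.8000)² + (-2.5 − 1.8000)² + (4 − 1.8000)² + … = 57.2800
sample σ = √(57.2800 / 6) = √9.5467 = 3.0898%
Sharpe = (μ − rf) / σ = (1.8000 − 1.37) / 3.0898 = 0.4300 / 3.0898 = 0.1392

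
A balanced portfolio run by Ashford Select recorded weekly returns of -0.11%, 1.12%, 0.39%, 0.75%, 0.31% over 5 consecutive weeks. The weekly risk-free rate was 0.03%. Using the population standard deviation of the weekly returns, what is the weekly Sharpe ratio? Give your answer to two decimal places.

1.11

r̄ = (-0.11 + 1.12 + 0.39 + 0.75 + 0.31) / 5 = 0.4920%
Σ(r − r̄)² = (-0.11 − 0.4920)² + (1.12 − 0.4920)² + … = 0.8669
σ = √[0.8669 / 5] = 0.4164%
Sharpe = (r̄ − rf) / σ = (0.4920 − 0.03) / 0.4164 = 0.4620 / 0.4164 = 1.1095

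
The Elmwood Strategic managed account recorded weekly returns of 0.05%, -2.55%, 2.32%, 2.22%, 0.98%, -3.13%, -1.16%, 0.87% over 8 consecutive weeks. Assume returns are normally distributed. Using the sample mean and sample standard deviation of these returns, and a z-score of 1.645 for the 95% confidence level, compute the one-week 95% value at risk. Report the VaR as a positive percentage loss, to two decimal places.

Mean return r̄ = -0.400 / 8 = -0.0500%
Σ(r − r̄)² = (0.05 − (-0.0500))² + (-2.55 − (-0.0500))² + … = 29.6556
sample σ = √(29.6556 / 7) = √4.2365 = 2.0583%
VaR = −(r̄ − z·σ) = −(-0.0500 − 1.645 × 2.0583) = −(-3.4359) = 3.4359%

3.44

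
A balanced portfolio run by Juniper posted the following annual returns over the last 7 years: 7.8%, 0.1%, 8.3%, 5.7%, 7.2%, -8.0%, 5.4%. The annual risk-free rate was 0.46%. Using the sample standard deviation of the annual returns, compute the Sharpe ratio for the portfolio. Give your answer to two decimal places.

0.57

r̄ = (7.8 + 0.1 + 8.3 + 5.7 + 7.2 − 8 + 5.4) / 7 = 26.50 / 7 = 3.7857%
Σ(r − r̄)² = 206.9086; sample σ = √(206.9086/6) = 5.8724%
Sharpe = (r̄ − rf) / σ = (3.7857 − 0.46) / 5.8724 = 3.3257 / 5.8724 = 0.5663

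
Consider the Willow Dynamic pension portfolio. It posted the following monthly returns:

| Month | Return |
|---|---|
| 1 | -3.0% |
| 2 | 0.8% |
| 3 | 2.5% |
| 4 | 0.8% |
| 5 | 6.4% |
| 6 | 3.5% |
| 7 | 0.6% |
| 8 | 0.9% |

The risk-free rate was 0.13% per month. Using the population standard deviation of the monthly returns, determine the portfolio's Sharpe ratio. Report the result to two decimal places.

0.57

r̄ = (-3 + 0.8 + 2.5 + 0.8 + 6.4 + 3.5 + 0.6 + 0.9) / 8 = 1.5625%
Σ(r − r̄)² = 51.3788; population σ = √(51.3788/8) = 2.5342%
Sharpe = (r̄ − rf) / σ = (1.5625 − 0.13) / 2.5342 = 1.4325 / 2.5342 = 0.5653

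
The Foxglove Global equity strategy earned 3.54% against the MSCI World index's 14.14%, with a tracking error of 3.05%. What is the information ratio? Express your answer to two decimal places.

-3.48

IR = (Rp − Rb) / TE = (3.54% − 14.14%) / 3.05% = -10.60% / 3.05% = -3.4754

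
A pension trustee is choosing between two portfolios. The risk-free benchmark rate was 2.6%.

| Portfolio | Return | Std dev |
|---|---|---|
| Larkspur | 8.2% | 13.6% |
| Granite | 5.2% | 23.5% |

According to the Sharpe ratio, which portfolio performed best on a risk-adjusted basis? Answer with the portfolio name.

Larkspur: Sharpe ratio = (8.2% − 2.6%) / 13.6% = 0.412
Granite: Sharpe ratio = (5.2% − 2.6%) / 23.5% = 0.111
Highest: Larkspur (0.412).

Larkspur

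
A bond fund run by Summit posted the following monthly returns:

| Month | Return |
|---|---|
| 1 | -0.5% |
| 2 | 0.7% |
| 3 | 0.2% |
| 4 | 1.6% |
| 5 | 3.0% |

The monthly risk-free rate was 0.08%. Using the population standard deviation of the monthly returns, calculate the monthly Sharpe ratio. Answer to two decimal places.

0.76

r̄ = (-0.5 + 0.7 + 0.2 + 1.6 + 3) / 5 = 5.00 / 5 = 1.0000%
Σ(r − r̄)² = (-0.5 − 1.0000)² + (0.7 − 1.0000)² + (0.2 − 1.0000)² + … = 7.3400
σ = √[7.3400 / 5] = 1.2116%
Sharpe = (r̄ − rf) / σ = (1.0000 − 0.08) / 1.2116 = 0.9200 / 1.2116 = 0.7593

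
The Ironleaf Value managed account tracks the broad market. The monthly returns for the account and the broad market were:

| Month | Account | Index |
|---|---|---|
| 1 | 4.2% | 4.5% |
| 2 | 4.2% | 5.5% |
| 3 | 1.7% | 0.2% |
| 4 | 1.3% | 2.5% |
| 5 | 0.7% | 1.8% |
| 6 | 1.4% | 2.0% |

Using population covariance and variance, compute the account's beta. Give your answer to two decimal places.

r̄p = 2.2500%,  r̄m = 2.7500%
Cov = Σ(rp − r̄p)(rm − r̄m) / 6 = 2.0875
Var(rm) = Σ(rm − r̄m)² / 6 = 3.1092
β = Cov / Var = 2.0875 / 3.1092 = 0.6714

0.67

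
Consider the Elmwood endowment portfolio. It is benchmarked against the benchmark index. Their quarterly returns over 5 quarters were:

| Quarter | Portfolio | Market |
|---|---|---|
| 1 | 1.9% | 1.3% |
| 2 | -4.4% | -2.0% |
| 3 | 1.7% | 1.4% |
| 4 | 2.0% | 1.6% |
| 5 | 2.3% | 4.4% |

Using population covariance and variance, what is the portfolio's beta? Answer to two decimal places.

r̄p = 0.7000%,  r̄m = 1.3400%
Cov = Σ(rp − r̄p)(rm − r̄m) / 5 = 4.4560
Var(rm) = Σ(rm − r̄m)² / 5 = 4.1184
β = Cov / Var = 4.4560 / 4.1184 = 1.0820

1.08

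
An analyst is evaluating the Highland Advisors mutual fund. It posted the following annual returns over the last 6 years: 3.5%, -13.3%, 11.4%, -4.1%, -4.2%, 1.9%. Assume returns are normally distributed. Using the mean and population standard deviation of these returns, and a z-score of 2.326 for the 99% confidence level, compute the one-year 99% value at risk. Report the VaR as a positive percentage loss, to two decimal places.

18.65

Mean return μ = -4.80 / 6 = -0.8000%
Σ(r − μ)² = (3.5 − (-0.8000))² + (-13.3 − (-0.8000))² + … = 353.3200
σ = √[353.3200 / 6] = 7.6738%
VaR = −(μ − z·σ) = −(-0.8000 − 2.326 × 7.6738) = −(-18.6493) = 18.6493%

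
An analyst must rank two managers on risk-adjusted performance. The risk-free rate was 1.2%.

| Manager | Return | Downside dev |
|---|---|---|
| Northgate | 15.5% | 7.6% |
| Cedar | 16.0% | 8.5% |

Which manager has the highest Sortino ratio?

Northgate

Northgate: Sortino ratio = (15.5% − 1.2%) / 7.6% = 1.882
Cedar: Sortino ratio = (16.0% − 1.2%) / 8.5% = 1.741
Highest: Northgate (1.882).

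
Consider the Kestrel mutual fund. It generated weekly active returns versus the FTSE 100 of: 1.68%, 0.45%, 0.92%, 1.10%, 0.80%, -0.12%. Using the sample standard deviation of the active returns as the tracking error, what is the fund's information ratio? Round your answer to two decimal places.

r̄ = (1.68 + 0.45 + 0.92 + 1.1 + 0.8 − 0.12) / 6 = 4.830 / 6 = 0.8050%
Σ(r − r̄)² = (1.68 − 0.8050)² + (0.45 − 0.8050)² + (0.92 − 0.8050)² + … = 1.8476
sample σ = √(1.8476 / 5) = √0.3695 = 0.6079%
IR = r̄ / tracking error = 0.8050 / 0.6079 = 1.3242

1.32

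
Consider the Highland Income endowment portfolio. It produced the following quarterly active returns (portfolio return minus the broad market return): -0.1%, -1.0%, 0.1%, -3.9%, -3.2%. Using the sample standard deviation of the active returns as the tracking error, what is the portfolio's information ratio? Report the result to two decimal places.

r̄ = (-0.1 − 1 + 0.1 − 3.9 − 3.2) / 5 = -8.10 / 5 = -1.6200%
Σ(r − r̄)² = (-0.1 − (-1.6200))² + (-1 − (-1.6200))² + … = 13.3480
sample σ = √(13.3480 / 4) = √3.3370 = 1.8267%
IR = r̄ / tracking error = -1.6200 / 1.8267 = -0.8868

-0.89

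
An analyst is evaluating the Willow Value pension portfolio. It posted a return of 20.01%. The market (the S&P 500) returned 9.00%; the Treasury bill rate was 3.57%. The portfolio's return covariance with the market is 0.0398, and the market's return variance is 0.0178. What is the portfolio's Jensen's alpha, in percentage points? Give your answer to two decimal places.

4.30

β = Cov / Var = 0.0398 / 0.0178 = 2.2360
E[R] = Rf + β(Rm − Rf) = 3.57% + 2.2360 × (9.00% − 3.57%) = 15.7115%
α = Rp − E[R] = 20.01% − 15.7115% = 4.2985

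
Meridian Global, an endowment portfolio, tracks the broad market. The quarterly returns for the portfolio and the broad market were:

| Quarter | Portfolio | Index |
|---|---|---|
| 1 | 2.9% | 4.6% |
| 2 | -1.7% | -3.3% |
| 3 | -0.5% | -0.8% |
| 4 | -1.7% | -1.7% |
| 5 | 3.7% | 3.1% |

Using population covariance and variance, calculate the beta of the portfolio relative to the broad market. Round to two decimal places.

r̄p = 0.5400%,  r̄m = 0.3800%
Cov = Σ(rp − r̄p)(rm − r̄m) / 5 = 6.5368
Var(rm) = Σ(rm − r̄m)² / 5 = 8.8936
β = Cov / Var = 6.5368 / 8.8936 = 0.7350

0.74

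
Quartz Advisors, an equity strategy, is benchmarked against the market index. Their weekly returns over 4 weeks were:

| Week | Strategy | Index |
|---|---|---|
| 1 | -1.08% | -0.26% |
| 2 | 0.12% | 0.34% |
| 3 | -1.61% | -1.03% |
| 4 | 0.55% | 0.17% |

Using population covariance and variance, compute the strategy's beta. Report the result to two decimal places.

1.50

r̄p = -0.5050%,  r̄m = -0.1950%
Cov = Σ(rp − r̄p)(rm − r̄m) / 4 = 0.4199
Var(rm) = Σ(rm − r̄m)² / 4 = 0.2802
β = Cov / Var = 0.4199 / 0.2802 = 1.4986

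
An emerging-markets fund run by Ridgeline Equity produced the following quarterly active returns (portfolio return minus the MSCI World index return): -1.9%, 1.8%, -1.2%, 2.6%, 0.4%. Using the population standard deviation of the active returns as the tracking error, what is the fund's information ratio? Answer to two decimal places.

r̄ = (-1.9 + 1.8 − 1.2 + 2.6 + 0.4) / 5 = 0.3400%
Σ(r − r̄)² = 14.6320; population σ = √(14.6320/5) = 1.7107%
IR = r̄ / tracking error = 0.3400 / 1.7107 = 0.1987

0.20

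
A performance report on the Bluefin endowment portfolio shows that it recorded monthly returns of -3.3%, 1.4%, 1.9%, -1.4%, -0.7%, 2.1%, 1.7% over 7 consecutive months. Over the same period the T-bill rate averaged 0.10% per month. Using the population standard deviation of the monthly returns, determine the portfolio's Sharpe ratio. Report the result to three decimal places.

0.074

μ = (-3.3 + 1.4 + 1.9 − 1.4 − 0.7 + 2.1 + 1.7) / 7 = 1.70 / 7 = 0.2429%
Population std dev = √[25.7971 / 7] = 1.9197%
Sharpe = (μ − rf) / σ = (0.2429 − 0.1) / 1.9197 = 0.1429 / 1.9197 = 0.0744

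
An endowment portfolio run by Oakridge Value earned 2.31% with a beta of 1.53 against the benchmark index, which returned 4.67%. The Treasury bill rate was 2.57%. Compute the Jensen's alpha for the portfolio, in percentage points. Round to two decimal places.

-3.47

CAPM expected return = Rf + β(Rm − Rf) = 2.57% + 1.53 × (4.67% − 2.57%) = 2.57 + 1.53 × 2.10 = 5.7830%
Jensen's α = Rp − E[R] = 2.31% − 5.7830% = -3.4730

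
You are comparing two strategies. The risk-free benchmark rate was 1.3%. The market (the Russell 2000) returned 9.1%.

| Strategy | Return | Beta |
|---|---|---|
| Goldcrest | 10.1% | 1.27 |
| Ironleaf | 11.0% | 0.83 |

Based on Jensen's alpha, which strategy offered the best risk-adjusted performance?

Ironleaf

Goldcrest: α = 10.1% − [1.3% + 1.27 × (9.1% − 1.3%)] = -1.106
Ironleaf: α = 11.0% − [1.3% + 0.83 × (9.1% − 1.3%)] = 3.226
Highest: Ironleaf (3.226).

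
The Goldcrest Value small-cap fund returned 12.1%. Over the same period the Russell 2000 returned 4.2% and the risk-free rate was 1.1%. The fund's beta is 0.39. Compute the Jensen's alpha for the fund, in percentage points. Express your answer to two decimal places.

CAPM expected return = Rf + β(Rm − Rf) = 1.1% + 0.39 × (4.2% − 1.1%) = 1.1 + 0.39 × 3.10 = 2.3090%
Jensen's α = Rp − E[R] = 12.1% − 2.3090% = 9.7910

9.79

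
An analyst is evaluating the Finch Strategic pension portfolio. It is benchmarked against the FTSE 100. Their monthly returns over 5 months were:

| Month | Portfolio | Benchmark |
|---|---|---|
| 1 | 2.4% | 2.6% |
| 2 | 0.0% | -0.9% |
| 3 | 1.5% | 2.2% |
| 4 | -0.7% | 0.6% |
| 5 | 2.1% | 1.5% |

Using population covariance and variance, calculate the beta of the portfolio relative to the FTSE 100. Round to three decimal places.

r̄p = 1.0600%,  r̄m = 1.2000%
Cov = Σ(rp − r̄p)(rm − r̄m) / 5 = 1.1820
Var(rm) = Σ(rm − r̄m)² / 5 = 1.5640
β = Cov / Var = 1.1820 / 1.5640 = 0.7558

0.756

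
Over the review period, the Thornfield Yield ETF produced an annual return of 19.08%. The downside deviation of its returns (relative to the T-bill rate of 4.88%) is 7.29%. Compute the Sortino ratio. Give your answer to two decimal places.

1.95

Sortino = (Rp − Rf) / σd = (19.08% − 4.88%) / 7.29% = 14.20% / 7.29% = 1.9479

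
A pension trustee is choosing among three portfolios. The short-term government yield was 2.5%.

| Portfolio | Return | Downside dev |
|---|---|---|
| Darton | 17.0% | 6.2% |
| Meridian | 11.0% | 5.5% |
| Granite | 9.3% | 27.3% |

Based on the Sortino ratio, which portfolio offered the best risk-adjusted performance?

Darton: Sortino ratio = (17.0% − 2.5%) / 6.2% = 2.339
Meridian: Sortino ratio = (11.0% − 2.5%) / 5.5% = 1.545
Granite: Sortino ratio = (9.3% − 2.5%) / 27.3% = 0.249
Highest: Darton (2.339).

Darton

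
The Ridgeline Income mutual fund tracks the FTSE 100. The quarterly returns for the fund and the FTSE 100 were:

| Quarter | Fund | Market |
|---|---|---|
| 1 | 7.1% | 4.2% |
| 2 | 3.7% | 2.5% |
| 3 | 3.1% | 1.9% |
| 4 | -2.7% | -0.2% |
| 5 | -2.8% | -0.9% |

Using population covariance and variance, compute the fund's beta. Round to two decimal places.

2.07

r̄p = 1.6800%,  r̄m = 1.5000%
Cov = Σ(rp − r̄p)(rm − r̄m) / 5 = 7.0840
Var(rm) = Σ(rm − r̄m)² / 5 = 3.4200
β = Cov / Var = 7.0840 / 3.4200 = 2.0713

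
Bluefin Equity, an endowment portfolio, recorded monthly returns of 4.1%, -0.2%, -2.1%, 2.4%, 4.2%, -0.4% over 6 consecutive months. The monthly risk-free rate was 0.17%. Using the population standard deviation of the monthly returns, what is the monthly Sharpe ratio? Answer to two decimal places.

r̄ = (4.1 − 0.2 − 2.1 + 2.4 + 4.2 − 0.4) / 6 = 8.00 / 6 = 1.3333%
Σ(r − r̄)² = (4.1 − 1.3333)² + (-0.2 − 1.3333)² + … = 34.1533
population σ = √(34.1533 / 6) = √5.6922 = 2.3858%
Sharpe = (r̄ − rf) / σ = (1.3333 − 0.17) / 2.3858 = 1.1633 / 2.3858 = 0.4876

0.49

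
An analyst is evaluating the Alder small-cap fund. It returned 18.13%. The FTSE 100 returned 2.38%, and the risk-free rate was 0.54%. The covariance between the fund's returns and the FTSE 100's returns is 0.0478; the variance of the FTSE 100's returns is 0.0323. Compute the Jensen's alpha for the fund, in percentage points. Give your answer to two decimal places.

14.87

β = Cov / Var = 0.0478 / 0.0323 = 1.4799
E[R] = Rf + β(Rm − Rf) = 0.54% + 1.4799 × (2.38% − 0.54%) = 3.2630%
α = Rp − E[R] = 18.13% − 3.2630% = 14.8670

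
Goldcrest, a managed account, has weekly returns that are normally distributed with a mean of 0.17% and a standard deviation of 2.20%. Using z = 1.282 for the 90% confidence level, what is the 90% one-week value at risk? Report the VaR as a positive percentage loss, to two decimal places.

VaR (as % loss) = −(μ − z·σ) = −(0.17% − 1.282 × 2.20%) = −(-2.6504%) = 2.6504%

2.65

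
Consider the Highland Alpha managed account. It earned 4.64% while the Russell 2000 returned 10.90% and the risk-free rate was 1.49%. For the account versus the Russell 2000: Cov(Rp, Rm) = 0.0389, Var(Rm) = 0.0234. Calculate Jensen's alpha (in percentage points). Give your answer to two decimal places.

β = Cov / Var = 0.0389 / 0.0234 = 1.6624
E[R] = Rf + β(Rm − Rf) = 1.49% + 1.6624 × (10.90% − 1.49%) = 17.1332%
α = Rp − E[R] = 4.64% − 17.1332% = -12.4932

-12.49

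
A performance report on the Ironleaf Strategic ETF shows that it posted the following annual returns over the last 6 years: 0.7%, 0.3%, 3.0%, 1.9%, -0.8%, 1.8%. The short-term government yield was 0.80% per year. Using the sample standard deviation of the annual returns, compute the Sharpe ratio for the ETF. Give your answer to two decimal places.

Mean return μ = 6.90 / 6 = 1.1500%
Σ(r − μ)² = 9.1350; sample σ = √(9.1350/5) = 1.3517%
Sharpe = (μ − rf) / σ = (1.1500 − 0.8) / 1.3517 = 0.3500 / 1.3517 = 0.2589

0.26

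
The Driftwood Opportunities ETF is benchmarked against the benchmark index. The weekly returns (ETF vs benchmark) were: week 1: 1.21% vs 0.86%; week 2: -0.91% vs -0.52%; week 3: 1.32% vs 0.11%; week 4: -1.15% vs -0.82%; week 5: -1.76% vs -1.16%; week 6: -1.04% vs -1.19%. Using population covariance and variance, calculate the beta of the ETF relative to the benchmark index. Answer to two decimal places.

r̄p = -0.3883%,  r̄m = -0.4533%
Cov = Σ(rp − r̄p)(rm − r̄m) / 6 = 0.8042
Var(rm) = Σ(rm − r̄m)² / 6 = 0.5372
β = Cov / Var = 0.8042 / 0.5372 = 1.4970

1.50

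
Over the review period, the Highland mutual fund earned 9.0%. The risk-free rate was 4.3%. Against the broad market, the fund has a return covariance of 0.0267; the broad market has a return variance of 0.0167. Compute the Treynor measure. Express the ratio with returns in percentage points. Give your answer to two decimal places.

β = Cov / Var = 0.0267 / 0.0167 = 1.5988
Treynor = (Rp − Rf) / β = (9.0% − 4.3%) / 1.5988 = 4.70 / 1.5988 = 2.9397

2.94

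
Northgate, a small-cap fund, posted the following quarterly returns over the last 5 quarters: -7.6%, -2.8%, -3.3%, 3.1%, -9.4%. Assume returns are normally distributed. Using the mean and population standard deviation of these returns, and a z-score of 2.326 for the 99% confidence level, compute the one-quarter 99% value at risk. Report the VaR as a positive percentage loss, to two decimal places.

14.11

r̄ = (-7.6 − 2.8 − 3.3 + 3.1 − 9.4) / 5 = -20.00 / 5 = -4.0000%
Population σ = √[Σ(r − r̄)² / 5] = √[94.4600 / 5] = √18.8920 = 4.3465%
VaR = −(r̄ − z·σ) = −(-4.0000 − 2.326 × 4.3465) = −(-14.1100) = 14.1100%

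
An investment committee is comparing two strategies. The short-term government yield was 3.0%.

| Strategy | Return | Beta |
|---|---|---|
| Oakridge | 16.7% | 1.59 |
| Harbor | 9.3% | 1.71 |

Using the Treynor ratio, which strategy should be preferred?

Oakridge: Treynor = (16.7% − 3.0%) / 1.59 = 8.616
Harbor: Treynor = (9.3% − 3.0%) / 1.71 = 3.684
Highest: Oakridge (8.616).

Oakridge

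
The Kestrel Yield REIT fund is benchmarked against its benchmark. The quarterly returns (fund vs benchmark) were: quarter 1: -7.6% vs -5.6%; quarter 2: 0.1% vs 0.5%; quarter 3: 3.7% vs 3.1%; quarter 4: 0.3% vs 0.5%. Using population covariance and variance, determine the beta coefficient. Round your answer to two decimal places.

r̄p = -0.8750%,  r̄m = -0.3750%
Cov = Σ(rp − r̄p)(rm − r̄m) / 4 = 13.2294
Var(rm) = Σ(rm − r̄m)² / 4 = 10.2269
β = Cov / Var = 13.2294 / 10.2269 = 1.2936

1.29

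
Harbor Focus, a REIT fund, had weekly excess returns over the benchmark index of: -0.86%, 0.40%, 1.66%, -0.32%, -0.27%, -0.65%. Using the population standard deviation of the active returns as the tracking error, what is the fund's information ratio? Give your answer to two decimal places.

μ = (-0.86 + 0.4 + 1.66 − 0.32 − 0.27 − 0.65) / 6 = -0.0067%
Σ(r − μ)² = (-0.86 − (-0.0067))² + (0.4 − (-0.0067))² + … = 4.2527
σ = √[4.2527 / 6] = 0.8419%
IR = μ / tracking error = -0.0067 / 0.8419 = -0.0080

-0.01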